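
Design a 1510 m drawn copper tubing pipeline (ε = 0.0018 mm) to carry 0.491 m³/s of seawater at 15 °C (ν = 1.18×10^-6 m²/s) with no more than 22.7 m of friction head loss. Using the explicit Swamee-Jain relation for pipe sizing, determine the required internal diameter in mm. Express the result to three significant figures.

Swamee-Jain (Type III): D = 0.66·[ε^1.25·(LQ²/(gh_f))^4.75 + ν·Q^9.4·(L/(gh_f))^5.2]^0.04
LQ²/(gh_f) = 1.635; L/(gh_f) = 6.781
Term 1 = ε^1.25·(…)^4.75 = 6.81×10^-7; Term 2 = ν·Q^9.4·(…)^5.2 = 3.10×10^-5
D = 0.66·(6.81×10^-7 + 3.10×10^-5)^0.04 = 0.4361 m = 436 mm
Check: V = 3.29 m/s, Re = 1.21×10^6, f = 0.01135, h_f = 21.7 m ≈ 22.7 m ✓

D ≈ 436 mm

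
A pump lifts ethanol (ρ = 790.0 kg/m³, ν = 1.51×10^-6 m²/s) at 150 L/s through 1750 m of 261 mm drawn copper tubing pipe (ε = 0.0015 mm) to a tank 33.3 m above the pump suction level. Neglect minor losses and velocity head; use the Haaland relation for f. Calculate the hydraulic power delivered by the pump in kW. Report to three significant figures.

V = 4Q/(πD²) = 2.804 m/s; Re = 4.85×10^5; ε/D = 5.75×10^-6; f = 0.01320
h_f = f(L/D)V²/2g = 35.45 m
Total head H = z + h_f = 33.3 + 35.45 = 68.75 m
P_hyd = ρgQH = 790.0·9.81·0.150·68.75 = 79.92 kW

P_hyd ≈ 79.9 kW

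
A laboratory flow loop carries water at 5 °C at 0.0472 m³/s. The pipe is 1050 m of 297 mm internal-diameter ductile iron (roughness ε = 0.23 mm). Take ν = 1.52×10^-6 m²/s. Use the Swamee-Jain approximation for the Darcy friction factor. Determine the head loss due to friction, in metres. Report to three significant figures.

V = 4Q/(πD²) = 4·0.0472/(π·0.297²) = 0.6813 m/s
Re = VD/ν = 0.6813·0.297/1.52×10^-6 = 1.33×10^5 → turbulent
ε/D = 0.23/297 = 7.74×10^-4
Swamee-Jain: f = 0.02093
h_f = f(L/D)V²/(2g) = 0.02093·(1050/0.297)·0.6813²/(2·9.81) = 1.750 m

h_f ≈ 1.75 m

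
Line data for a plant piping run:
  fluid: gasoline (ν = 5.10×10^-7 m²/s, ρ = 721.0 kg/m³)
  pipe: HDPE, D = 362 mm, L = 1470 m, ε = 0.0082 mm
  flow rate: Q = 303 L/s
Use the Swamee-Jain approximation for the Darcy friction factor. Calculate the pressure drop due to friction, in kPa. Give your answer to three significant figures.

Δp ≈ 141 kPa

V = 4Q/(πD²) = 4·0.303/(π·0.362²) = 2.944 m/s
Re = VD/ν = 2.944·0.362/5.10×10^-7 = 2.09×10^6 → turbulent
ε/D = 0.0082/362 = 2.27×10^-5
Swamee-Jain: f = 0.01109
h_f = f(L/D)V²/(2g) = 0.01109·(1470/0.362)·2.944²/(2·9.81) = 19.90 m
Δp = ρg·h_f = 721.0·9.81·19.90 = 140.7 kPa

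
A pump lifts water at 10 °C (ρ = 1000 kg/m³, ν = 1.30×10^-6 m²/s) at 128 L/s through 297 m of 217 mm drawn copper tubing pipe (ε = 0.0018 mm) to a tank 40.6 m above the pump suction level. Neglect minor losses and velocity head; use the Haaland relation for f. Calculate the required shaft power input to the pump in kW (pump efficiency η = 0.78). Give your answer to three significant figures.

P_shaft ≈ 82.6 kW

V = 4Q/(πD²) = 3.461 m/s; Re = 5.78×10^5; ε/D = 8.29×10^-6; f = 0.01283
h_f = f(L/D)V²/2g = 10.72 m
Total head H = z + h_f = 40.6 + 10.72 = 51.32 m
P_hyd = ρgQH = 1000·9.81·0.128·51.32 = 64.45 kW
P_shaft = P_hyd/η = 64.45/0.78 = 82.62 kW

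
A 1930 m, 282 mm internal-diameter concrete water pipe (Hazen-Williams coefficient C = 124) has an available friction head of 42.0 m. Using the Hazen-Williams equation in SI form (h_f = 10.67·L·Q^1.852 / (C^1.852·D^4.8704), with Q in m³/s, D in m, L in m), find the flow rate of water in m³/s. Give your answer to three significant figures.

Rearranging: Q = [h_f·C^1.852·D^4.8704 / (10.67·L)]^(1/1.852)
Q = [42.0·124^1.852·0.282^4.8704 / (10.67·1930)]^0.540 = 0.1567 m³/s

Q ≈ 0.157 m³/s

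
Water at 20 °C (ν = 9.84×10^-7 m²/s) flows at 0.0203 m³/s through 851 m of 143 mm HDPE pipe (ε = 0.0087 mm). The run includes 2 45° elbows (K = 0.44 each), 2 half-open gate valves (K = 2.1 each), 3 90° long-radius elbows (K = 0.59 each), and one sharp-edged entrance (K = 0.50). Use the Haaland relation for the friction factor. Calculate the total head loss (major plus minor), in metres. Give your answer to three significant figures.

V = 4Q/(πD²) = 1.264 m/s; V²/2g = 0.08143 m
Re = 1.84×10^5, ε/D = 6.08×10^-5 → f = 0.01615 (Haaland)
Major: h_f = f(L/D)·V²/2g = 0.01615·5951·0.08143 = 7.824 m
Minor: ΣK = 7.35; h_m = ΣK·V²/2g = 0.5985 m
Total H_L = 7.824 + 0.5985 = 8.423 m

H_L ≈ 8.42 m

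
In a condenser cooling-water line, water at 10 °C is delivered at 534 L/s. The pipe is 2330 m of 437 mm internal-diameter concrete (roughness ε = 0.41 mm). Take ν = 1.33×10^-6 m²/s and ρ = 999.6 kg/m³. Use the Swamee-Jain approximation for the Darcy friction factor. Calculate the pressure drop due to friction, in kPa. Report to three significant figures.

V = 4Q/(πD²) = 4·0.534/(π·0.437²) = 3.560 m/s
Re = VD/ν = 3.560·0.437/1.33×10^-6 = 1.17×10^6 → turbulent
ε/D = 0.41/437 = 9.38×10^-4
Swamee-Jain: f = 0.01969
h_f = f(L/D)V²/(2g) = 0.01969·(2330/0.437)·3.560²/(2·9.81) = 67.83 m
Δp = ρg·h_f = 999.6·9.81·67.83 = 665.1 kPa

Δp ≈ 665 kPa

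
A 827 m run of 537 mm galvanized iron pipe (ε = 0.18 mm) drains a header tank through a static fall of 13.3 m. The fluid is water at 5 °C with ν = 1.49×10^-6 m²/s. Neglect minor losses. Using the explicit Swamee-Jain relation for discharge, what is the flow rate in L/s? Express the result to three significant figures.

Q ≈ 740 L/s

Swamee-Jain (Type II): Q = -0.965·√(gD⁵h_f/L)·ln[ε/(3.7D) + √(3.17ν²L/(gD³h_f))]
√(gD⁵h_f/L) = √(9.81·0.537⁵·13.3/827) = 0.08394
ε/(3.7D) = 9.06×10^-5; √(3.17ν²L/(gD³h_f)) = 1.70×10^-5
Q = -0.965·0.08394·ln(1.076×10^-4) = 0.7401 m³/s
Check: V = 3.27 m/s, Re = 1.18×10^6, f = 0.01596, h_f = 13.4 m ≈ 13.3 m ✓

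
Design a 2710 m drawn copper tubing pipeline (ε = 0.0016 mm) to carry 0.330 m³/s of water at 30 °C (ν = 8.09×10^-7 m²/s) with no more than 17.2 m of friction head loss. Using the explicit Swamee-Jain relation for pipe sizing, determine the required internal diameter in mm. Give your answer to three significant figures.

Swamee-Jain (Type III): D = 0.66·[ε^1.25·(LQ²/(gh_f))^4.75 + ν·Q^9.4·(L/(gh_f))^5.2]^0.04
LQ²/(gh_f) = 1.749; L/(gh_f) = 16.06
Term 1 = ε^1.25·(…)^4.75 = 8.10×10^-7; Term 2 = ν·Q^9.4·(…)^5.2 = 4.49×10^-5
D = 0.66·(8.10×10^-7 + 4.49×10^-5)^0.04 = 0.4425 m = 443 mm
Check: V = 2.15 m/s, Re = 1.17×10^6, f = 0.01140, h_f = 16.4 m ≈ 17.2 m ✓

D ≈ 443 mm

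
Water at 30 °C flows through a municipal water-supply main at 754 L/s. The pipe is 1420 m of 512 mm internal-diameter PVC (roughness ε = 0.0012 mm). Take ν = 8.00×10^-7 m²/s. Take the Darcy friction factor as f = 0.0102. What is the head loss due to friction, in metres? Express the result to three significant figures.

h_f ≈ 19.3 m

V = 4Q/(πD²) = 4·0.754/(π·0.512²) = 3.662 m/s
h_f = f(L/D)V²/(2g) = 0.01020·(1420/0.512)·3.662²/(2·9.81) = 19.34 m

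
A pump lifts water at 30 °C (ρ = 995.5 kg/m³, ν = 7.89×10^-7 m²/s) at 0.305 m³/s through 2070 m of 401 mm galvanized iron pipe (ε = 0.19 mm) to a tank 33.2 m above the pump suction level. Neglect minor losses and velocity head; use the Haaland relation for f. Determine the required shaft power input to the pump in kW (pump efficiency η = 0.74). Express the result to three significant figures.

P_shaft ≈ 238 kW

V = 4Q/(πD²) = 2.415 m/s; Re = 1.23×10^6; ε/D = 4.74×10^-4; f = 0.01691
h_f = f(L/D)V²/2g = 25.95 m
Total head H = z + h_f = 33.2 + 25.95 = 59.15 m
P_hyd = ρgQH = 995.5·9.81·0.305·59.15 = 176.2 kW
P_shaft = P_hyd/η = 176.2/0.74 = 238.1 kW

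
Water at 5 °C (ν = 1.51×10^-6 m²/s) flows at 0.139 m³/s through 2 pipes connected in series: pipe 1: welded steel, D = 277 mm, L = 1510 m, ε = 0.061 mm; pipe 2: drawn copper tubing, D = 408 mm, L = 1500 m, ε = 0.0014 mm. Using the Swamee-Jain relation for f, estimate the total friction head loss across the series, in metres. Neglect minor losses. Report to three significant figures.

Pipe 1: V = 2.307 m/s, Re = 4.23×10^5, ε/D = 2.20×10^-4, f = 0.01592, h_1 = f(L/D)V²/2g = 23.54 m
Pipe 2: V = 1.063 m/s, Re = 2.87×10^5, ε/D = 3.43×10^-6, f = 0.01453, h_2 = f(L/D)V²/2g = 3.078 m
Series → Q common, losses add: H = Σh = 26.62 m

H ≈ 26.6 m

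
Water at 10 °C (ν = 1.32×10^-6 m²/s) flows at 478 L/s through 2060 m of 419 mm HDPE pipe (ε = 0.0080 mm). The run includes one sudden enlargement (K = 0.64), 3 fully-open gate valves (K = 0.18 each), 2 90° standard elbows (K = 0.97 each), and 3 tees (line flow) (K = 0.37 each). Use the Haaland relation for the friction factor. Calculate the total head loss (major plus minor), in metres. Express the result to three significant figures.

H_L ≈ 38.1 m

V = 4Q/(πD²) = 3.467 m/s; V²/2g = 0.6125 m
Re = 1.10×10^6, ε/D = 1.91×10^-5 → f = 0.01178 (Haaland)
Major: h_f = f(L/D)·V²/2g = 0.01178·4916·0.6125 = 35.49 m
Minor: ΣK = 4.23; h_m = ΣK·V²/2g = 2.591 m
Total H_L = 35.49 + 2.591 = 38.08 m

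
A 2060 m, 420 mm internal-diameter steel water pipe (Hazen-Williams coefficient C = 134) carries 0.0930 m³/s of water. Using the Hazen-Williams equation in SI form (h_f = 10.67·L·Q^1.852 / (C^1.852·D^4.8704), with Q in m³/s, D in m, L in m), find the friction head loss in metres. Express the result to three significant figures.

h_f ≈ 2.12 m

h_f = 10.67·2060·0.0930^1.852 / (134^1.852·0.420^4.8704) = 2.124 m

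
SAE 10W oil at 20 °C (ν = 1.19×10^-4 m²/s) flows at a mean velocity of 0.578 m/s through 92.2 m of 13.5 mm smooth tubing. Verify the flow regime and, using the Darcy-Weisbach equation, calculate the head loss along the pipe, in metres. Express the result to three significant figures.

h_f ≈ 114 m

Re = VD/ν = 0.578·0.01350/1.19×10^-4 = 65.6 → laminar (Re < 2300)
f = 64/Re = 0.9760
h_f = f(L/D)V²/(2g) = 0.9760·(92.2/0.01350)·0.578²/(2·9.81) = 113.5 m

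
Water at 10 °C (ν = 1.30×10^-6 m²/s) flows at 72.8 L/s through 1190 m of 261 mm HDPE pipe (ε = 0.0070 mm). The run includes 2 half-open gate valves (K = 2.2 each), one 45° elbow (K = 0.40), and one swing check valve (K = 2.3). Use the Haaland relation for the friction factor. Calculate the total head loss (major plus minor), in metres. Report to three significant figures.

V = 4Q/(πD²) = 1.361 m/s; V²/2g = 0.09437 m
Re = 2.73×10^5, ε/D = 2.68×10^-5 → f = 0.01481 (Haaland)
Major: h_f = f(L/D)·V²/2g = 0.01481·4559·0.09437 = 6.372 m
Minor: ΣK = 7.10; h_m = ΣK·V²/2g = 0.6700 m
Total H_L = 6.372 + 0.6700 = 7.043 m

H_L ≈ 7.04 m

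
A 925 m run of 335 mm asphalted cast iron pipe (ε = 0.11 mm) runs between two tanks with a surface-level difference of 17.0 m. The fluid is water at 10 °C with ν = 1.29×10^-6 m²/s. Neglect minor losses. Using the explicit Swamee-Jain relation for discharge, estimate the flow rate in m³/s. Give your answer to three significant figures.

Swamee-Jain (Type II): Q = -0.965·√(gD⁵h_f/L)·ln[ε/(3.7D) + √(3.17ν²L/(gD³h_f))]
√(gD⁵h_f/L) = √(9.81·0.335⁵·17.0/925) = 0.02758
ε/(3.7D) = 8.87×10^-5; √(3.17ν²L/(gD³h_f)) = 2.79×10^-5
Q = -0.965·0.02758·ln(1.166×10^-4) = 0.2410 m³/s
Check: V = 2.73 m/s, Re = 7.10×10^5, f = 0.01626, h_f = 17.1 m ≈ 17.0 m ✓

Q ≈ 0.241 m³/s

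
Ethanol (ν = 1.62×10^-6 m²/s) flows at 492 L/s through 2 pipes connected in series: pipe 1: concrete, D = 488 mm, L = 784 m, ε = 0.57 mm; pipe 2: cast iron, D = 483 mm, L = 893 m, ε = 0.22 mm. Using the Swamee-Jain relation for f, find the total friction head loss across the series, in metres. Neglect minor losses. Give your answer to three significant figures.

H ≈ 23.4 m

Pipe 1: V = 2.630 m/s, Re = 7.92×10^5, ε/D = 0.00117, f = 0.02084, h_1 = f(L/D)V²/2g = 11.81 m
Pipe 2: V = 2.685 m/s, Re = 8.01×10^5, ε/D = 4.55×10^-4, f = 0.01712, h_2 = f(L/D)V²/2g = 11.63 m
Series → Q common, losses add: H = Σh = 23.44 m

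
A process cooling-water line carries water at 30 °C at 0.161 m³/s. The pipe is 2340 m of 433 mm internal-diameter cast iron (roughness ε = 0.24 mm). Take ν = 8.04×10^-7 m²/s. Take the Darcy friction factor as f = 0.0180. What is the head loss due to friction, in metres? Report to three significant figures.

h_f ≈ 5.93 m

V = 4Q/(πD²) = 4·0.161/(π·0.433²) = 1.093 m/s
h_f = f(L/D)V²/(2g) = 0.01800·(2340/0.433)·1.093²/(2·9.81) = 5.927 m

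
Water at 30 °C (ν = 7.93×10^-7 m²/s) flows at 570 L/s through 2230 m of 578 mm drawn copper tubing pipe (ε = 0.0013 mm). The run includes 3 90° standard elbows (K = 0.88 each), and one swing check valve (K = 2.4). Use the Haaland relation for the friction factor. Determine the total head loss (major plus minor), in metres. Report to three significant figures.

V = 4Q/(πD²) = 2.172 m/s; V²/2g = 0.2405 m
Re = 1.58×10^6, ε/D = 2.25×10^-6 → f = 0.01079 (Haaland)
Major: h_f = f(L/D)·V²/2g = 0.01079·3858·0.2405 = 10.01 m
Minor: ΣK = 5.04; h_m = ΣK·V²/2g = 1.212 m
Total H_L = 10.01 + 1.212 = 11.22 m

H_L ≈ 11.2 m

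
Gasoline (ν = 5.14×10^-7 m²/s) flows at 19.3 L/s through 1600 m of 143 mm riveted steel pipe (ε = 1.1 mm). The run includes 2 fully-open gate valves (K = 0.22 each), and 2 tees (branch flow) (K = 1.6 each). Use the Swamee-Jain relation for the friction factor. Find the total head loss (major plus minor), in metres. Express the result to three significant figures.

V = 4Q/(πD²) = 1.202 m/s; V²/2g = 0.07360 m
Re = 3.34×10^5, ε/D = 0.00769 → f = 0.03508 (Swamee-Jain)
Major: h_f = f(L/D)·V²/2g = 0.03508·11189·0.07360 = 28.89 m
Minor: ΣK = 3.64; h_m = ΣK·V²/2g = 0.2679 m
Total H_L = 28.89 + 0.2679 = 29.16 m

H_L ≈ 29.2 m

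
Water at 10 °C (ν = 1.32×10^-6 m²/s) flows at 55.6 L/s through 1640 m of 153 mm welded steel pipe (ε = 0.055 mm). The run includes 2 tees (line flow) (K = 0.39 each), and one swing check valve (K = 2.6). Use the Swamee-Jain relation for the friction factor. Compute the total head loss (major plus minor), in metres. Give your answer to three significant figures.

H_L ≈ 87.7 m

V = 4Q/(πD²) = 3.024 m/s; V²/2g = 0.4661 m
Re = 3.51×10^5, ε/D = 3.59×10^-4 → f = 0.01725 (Swamee-Jain)
Major: h_f = f(L/D)·V²/2g = 0.01725·10719·0.4661 = 86.17 m
Minor: ΣK = 3.38; h_m = ΣK·V²/2g = 1.576 m
Total H_L = 86.17 + 1.576 = 87.75 m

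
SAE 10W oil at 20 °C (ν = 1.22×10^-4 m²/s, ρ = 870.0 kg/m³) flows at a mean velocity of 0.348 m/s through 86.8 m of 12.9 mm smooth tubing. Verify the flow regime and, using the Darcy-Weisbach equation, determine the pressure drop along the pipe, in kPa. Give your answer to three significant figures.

Re = VD/ν = 0.348·0.01290/1.22×10^-4 = 36.8 → laminar (Re < 2300)
f = 64/Re = 1.739
h_f = f(L/D)V²/(2g) = 1.739·(86.8/0.01290)·0.348²/(2·9.81) = 72.24 m
Δp = ρg·h_f = 870.0·9.81·72.24 = 616.5 kPa

Δp ≈ 617 kPa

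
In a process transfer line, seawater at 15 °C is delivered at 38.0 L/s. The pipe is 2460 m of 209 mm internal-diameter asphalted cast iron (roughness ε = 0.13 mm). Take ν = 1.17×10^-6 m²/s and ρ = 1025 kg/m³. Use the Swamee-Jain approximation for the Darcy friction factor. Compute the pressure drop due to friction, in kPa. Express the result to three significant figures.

Δp ≈ 145 kPa

V = 4Q/(πD²) = 4·0.0380/(π·0.209²) = 1.108 m/s
Re = VD/ν = 1.108·0.209/1.17×10^-6 = 1.98×10^5 → turbulent
ε/D = 0.13/209 = 6.22×10^-4
Swamee-Jain: f = 0.01957
h_f = f(L/D)V²/(2g) = 0.01957·(2460/0.209)·1.108²/(2·9.81) = 14.40 m
Δp = ρg·h_f = 1025·9.81·14.40 = 144.8 kPa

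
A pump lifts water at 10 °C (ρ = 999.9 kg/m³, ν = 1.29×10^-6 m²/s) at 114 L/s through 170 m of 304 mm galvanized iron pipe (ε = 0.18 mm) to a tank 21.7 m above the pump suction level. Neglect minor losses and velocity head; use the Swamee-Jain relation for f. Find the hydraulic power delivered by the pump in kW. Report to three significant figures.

V = 4Q/(πD²) = 1.571 m/s; Re = 3.70×10^5; ε/D = 5.92×10^-4; f = 0.01860
h_f = f(L/D)V²/2g = 1.308 m
Total head H = z + h_f = 21.7 + 1.308 = 23.01 m
P_hyd = ρgQH = 999.9·9.81·0.114·23.01 = 25.73 kW

P_hyd ≈ 25.7 kW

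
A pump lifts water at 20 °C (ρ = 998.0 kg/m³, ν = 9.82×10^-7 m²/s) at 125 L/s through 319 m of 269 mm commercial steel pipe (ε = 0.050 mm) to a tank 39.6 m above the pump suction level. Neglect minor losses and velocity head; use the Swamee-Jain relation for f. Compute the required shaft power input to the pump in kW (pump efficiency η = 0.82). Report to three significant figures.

V = 4Q/(πD²) = 2.199 m/s; Re = 6.02×10^5; ε/D = 1.86×10^-4; f = 0.01514
h_f = f(L/D)V²/2g = 4.426 m
Total head H = z + h_f = 39.6 + 4.426 = 44.03 m
P_hyd = ρgQH = 998.0·9.81·0.125·44.03 = 53.88 kW
P_shaft = P_hyd/η = 53.88/0.82 = 65.71 kW

P_shaft ≈ 65.7 kW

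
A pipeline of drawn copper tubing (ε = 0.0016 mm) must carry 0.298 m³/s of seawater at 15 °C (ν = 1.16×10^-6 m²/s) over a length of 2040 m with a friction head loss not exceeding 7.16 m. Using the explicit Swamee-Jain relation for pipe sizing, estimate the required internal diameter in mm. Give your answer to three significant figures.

Swamee-Jain (Type III): D = 0.66·[ε^1.25·(LQ²/(gh_f))^4.75 + ν·Q^9.4·(L/(gh_f))^5.2]^0.04
LQ²/(gh_f) = 2.579; L/(gh_f) = 29.04
Term 1 = ε^1.25·(…)^4.75 = 5.12×10^-6; Term 2 = ν·Q^9.4·(…)^5.2 = 5.37×10^-4
D = 0.66·(5.12×10^-6 + 5.37×10^-4)^0.04 = 0.4885 m = 489 mm
Check: V = 1.59 m/s, Re = 6.70×10^5, f = 0.01250, h_f = 6.72 m ≈ 7.16 m ✓

D ≈ 489 mm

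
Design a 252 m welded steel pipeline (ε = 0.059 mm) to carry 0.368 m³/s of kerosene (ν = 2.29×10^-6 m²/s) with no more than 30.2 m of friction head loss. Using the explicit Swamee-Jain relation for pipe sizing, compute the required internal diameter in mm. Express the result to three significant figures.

Swamee-Jain (Type III): D = 0.66·[ε^1.25·(LQ²/(gh_f))^4.75 + ν·Q^9.4·(L/(gh_f))^5.2]^0.04
LQ²/(gh_f) = 0.1152; L/(gh_f) = 0.8506
Term 1 = ε^1.25·(…)^4.75 = 1.80×10^-10; Term 2 = ν·Q^9.4·(…)^5.2 = 8.19×10^-11
D = 0.66·(1.80×10^-10 + 8.19×10^-11)^0.04 = 0.2731 m = 273 mm
Check: V = 6.28 m/s, Re = 7.49×10^5, f = 0.01520, h_f = 28.2 m ≈ 30.2 m ✓

D ≈ 273 mm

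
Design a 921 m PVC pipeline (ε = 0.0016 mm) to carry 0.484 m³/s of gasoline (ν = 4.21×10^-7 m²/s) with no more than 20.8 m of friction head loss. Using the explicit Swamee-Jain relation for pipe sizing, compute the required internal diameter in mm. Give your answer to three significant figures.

Swamee-Jain (Type III): D = 0.66·[ε^1.25·(LQ²/(gh_f))^4.75 + ν·Q^9.4·(L/(gh_f))^5.2]^0.04
LQ²/(gh_f) = 1.057; L/(gh_f) = 4.514
Term 1 = ε^1.25·(…)^4.75 = 7.42×10^-8; Term 2 = ν·Q^9.4·(…)^5.2 = 1.16×10^-6
D = 0.66·(7.42×10^-8 + 1.16×10^-6)^0.04 = 0.3830 m = 383 mm
Check: V = 4.20 m/s, Re = 3.82×10^6, f = 0.009616, h_f = 20.8 m ≈ 20.8 m ✓

D ≈ 383 mm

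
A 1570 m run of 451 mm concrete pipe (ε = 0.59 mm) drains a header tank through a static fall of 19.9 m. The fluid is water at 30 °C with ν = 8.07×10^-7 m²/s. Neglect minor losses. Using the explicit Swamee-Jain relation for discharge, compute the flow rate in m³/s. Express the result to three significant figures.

Swamee-Jain (Type II): Q = -0.965·√(gD⁵h_f/L)·ln[ε/(3.7D) + √(3.17ν²L/(gD³h_f))]
√(gD⁵h_f/L) = √(9.81·0.451⁵·19.9/1570) = 0.04817
ε/(3.7D) = 3.54×10^-4; √(3.17ν²L/(gD³h_f)) = 1.35×10^-5
Q = -0.965·0.04817·ln(3.670×10^-4) = 0.3677 m³/s
Check: V = 2.30 m/s, Re = 1.29×10^6, f = 0.02125, h_f = 20.0 m ≈ 19.9 m ✓

Q ≈ 0.368 m³/s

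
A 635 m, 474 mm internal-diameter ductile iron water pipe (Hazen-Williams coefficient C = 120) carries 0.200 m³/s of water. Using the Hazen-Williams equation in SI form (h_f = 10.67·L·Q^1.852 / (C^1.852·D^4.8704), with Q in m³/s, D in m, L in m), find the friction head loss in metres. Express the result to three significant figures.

h_f = 10.67·635·0.200^1.852 / (120^1.852·0.474^4.8704) = 1.840 m

h_f ≈ 1.84 m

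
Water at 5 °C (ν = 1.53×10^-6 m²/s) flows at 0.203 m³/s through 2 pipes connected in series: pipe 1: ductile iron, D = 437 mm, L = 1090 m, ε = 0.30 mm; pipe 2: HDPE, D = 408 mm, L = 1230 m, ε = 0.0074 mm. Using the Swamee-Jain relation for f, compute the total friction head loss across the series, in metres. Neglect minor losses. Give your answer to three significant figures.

H ≈ 9.55 m

Pipe 1: V = 1.353 m/s, Re = 3.87×10^5, ε/D = 6.86×10^-4, f = 0.01907, h_1 = f(L/D)V²/2g = 4.440 m
Pipe 2: V = 1.553 m/s, Re = 4.14×10^5, ε/D = 1.81×10^-5, f = 0.01380, h_2 = f(L/D)V²/2g = 5.112 m
Series → Q common, losses add: H = Σh = 9.552 m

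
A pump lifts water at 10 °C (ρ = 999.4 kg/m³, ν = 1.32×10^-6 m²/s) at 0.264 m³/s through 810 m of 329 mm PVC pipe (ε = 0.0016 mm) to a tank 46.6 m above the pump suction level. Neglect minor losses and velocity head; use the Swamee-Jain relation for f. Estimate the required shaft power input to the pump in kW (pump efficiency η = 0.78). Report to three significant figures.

P_shaft ≈ 204 kW

V = 4Q/(πD²) = 3.105 m/s; Re = 7.74×10^5; ε/D = 4.86×10^-6; f = 0.01223
h_f = f(L/D)V²/2g = 14.80 m
Total head H = z + h_f = 46.6 + 14.80 = 61.40 m
P_hyd = ρgQH = 999.4·9.81·0.264·61.40 = 158.9 kW
P_shaft = P_hyd/η = 158.9/0.78 = 203.7 kW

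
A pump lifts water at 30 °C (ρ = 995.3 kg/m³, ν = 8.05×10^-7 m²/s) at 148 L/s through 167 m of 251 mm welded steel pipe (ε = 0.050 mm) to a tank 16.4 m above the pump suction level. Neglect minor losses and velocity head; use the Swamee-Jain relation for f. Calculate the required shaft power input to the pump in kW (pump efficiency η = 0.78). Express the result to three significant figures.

V = 4Q/(πD²) = 2.991 m/s; Re = 9.33×10^5; ε/D = 1.99×10^-4; f = 0.01482
h_f = f(L/D)V²/2g = 4.497 m
Total head H = z + h_f = 16.4 + 4.497 = 20.90 m
P_hyd = ρgQH = 995.3·9.81·0.148·20.90 = 30.20 kW
P_shaft = P_hyd/η = 30.20/0.78 = 38.71 kW

P_shaft ≈ 38.7 kW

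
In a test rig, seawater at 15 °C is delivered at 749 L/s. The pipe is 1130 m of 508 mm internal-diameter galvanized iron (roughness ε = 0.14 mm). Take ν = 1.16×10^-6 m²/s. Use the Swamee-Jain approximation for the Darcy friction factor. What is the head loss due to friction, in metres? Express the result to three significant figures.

h_f ≈ 23.6 m

V = 4Q/(πD²) = 4·0.749/(π·0.508²) = 3.695 m/s
Re = VD/ν = 3.695·0.508/1.16×10^-6 = 1.62×10^6 → turbulent
ε/D = 0.14/508 = 2.76×10^-4
Swamee-Jain: f = 0.01525
h_f = f(L/D)V²/(2g) = 0.01525·(1130/0.508)·3.695²/(2·9.81) = 23.61 m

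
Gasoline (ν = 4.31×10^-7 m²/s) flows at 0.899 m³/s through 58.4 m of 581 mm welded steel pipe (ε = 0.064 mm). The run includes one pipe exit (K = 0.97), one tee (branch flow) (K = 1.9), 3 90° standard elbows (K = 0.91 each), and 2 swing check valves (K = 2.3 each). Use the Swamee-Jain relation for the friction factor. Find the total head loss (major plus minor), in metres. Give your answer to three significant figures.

V = 4Q/(πD²) = 3.391 m/s; V²/2g = 0.5861 m
Re = 4.57×10^6, ε/D = 1.10×10^-4 → f = 0.01263 (Swamee-Jain)
Major: h_f = f(L/D)·V²/2g = 0.01263·100.5·0.5861 = 0.7441 m
Minor: ΣK = 10.2; h_m = ΣK·V²/2g = 5.978 m
Total H_L = 0.7441 + 5.978 = 6.722 m

H_L ≈ 6.72 m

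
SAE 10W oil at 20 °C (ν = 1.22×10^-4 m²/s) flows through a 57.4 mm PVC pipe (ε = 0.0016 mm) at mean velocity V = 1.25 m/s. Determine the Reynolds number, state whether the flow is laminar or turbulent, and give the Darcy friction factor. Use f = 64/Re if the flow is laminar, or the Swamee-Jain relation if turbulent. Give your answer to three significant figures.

Re ≈ 588; laminar; f = 64/Re ≈ 0.109

Re = VD/ν = 1.250·0.0574/1.22×10^-4 = 588
Re < 2300 → laminar → f = 64/Re = 0.1088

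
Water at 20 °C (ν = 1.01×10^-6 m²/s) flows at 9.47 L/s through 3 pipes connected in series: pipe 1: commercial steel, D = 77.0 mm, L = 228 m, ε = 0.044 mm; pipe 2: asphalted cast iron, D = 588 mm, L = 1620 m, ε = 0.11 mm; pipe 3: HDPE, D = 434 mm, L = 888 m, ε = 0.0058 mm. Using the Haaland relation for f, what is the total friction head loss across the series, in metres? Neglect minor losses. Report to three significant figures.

H ≈ 12.1 m

Pipe 1: V = 2.034 m/s, Re = 1.55×10^5, ε/D = 5.71×10^-4, f = 0.01943, h_1 = f(L/D)V²/2g = 12.13 m
Pipe 2: V = 0.03487 m/s, Re = 2.03×10^4, ε/D = 1.87×10^-4, f = 0.02597, h_2 = f(L/D)V²/2g = 0.004435 m
Pipe 3: V = 0.06401 m/s, Re = 2.75×10^4, ε/D = 1.34×10^-5, f = 0.02383, h_3 = f(L/D)V²/2g = 0.01018 m
Series → Q common, losses add: H = Σh = 12.14 m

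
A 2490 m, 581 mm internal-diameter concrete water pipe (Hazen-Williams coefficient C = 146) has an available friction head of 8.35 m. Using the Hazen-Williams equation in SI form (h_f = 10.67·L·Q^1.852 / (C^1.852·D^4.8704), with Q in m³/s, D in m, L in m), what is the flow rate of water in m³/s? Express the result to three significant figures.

Rearranging: Q = [h_f·C^1.852·D^4.8704 / (10.67·L)]^(1/1.852)
Q = [8.35·146^1.852·0.581^4.8704 / (10.67·2490)]^0.540 = 0.4497 m³/s

Q ≈ 0.450 m³/s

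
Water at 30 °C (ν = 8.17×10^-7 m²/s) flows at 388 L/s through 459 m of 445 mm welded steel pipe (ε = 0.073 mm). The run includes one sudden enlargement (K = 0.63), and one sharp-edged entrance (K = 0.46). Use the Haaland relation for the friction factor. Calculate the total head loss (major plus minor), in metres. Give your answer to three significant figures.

H_L ≈ 4.91 m

V = 4Q/(πD²) = 2.495 m/s; V²/2g = 0.3172 m
Re = 1.36×10^6, ε/D = 1.64×10^-4 → f = 0.01395 (Haaland)
Major: h_f = f(L/D)·V²/2g = 0.01395·1031·0.3172 = 4.565 m
Minor: ΣK = 1.09; h_m = ΣK·V²/2g = 0.3458 m
Total H_L = 4.565 + 0.3458 = 4.911 m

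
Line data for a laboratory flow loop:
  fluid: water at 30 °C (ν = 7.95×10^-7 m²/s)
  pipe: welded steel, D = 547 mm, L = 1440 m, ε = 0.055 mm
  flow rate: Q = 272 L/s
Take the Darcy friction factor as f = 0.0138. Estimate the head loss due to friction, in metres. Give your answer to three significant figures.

V = 4Q/(πD²) = 4·0.272/(π·0.547²) = 1.157 m/s
h_f = f(L/D)V²/(2g) = 0.01380·(1440/0.547)·1.157²/(2·9.81) = 2.481 m

h_f ≈ 2.48 m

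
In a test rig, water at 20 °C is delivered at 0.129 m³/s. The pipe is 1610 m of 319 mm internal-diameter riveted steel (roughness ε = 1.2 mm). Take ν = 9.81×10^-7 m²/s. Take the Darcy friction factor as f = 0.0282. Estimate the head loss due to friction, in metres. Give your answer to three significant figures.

V = 4Q/(πD²) = 4·0.129/(π·0.319²) = 1.614 m/s
h_f = f(L/D)V²/(2g) = 0.02820·(1610/0.319)·1.614²/(2·9.81) = 18.90 m

h_f ≈ 18.9 m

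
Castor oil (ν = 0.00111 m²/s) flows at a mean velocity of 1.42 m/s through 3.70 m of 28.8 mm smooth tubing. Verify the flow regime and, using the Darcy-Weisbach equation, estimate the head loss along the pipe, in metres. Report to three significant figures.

Re = VD/ν = 1.42·0.02880/0.00111 = 36.8 → laminar (Re < 2300)
f = 64/Re = 1.737
h_f = f(L/D)V²/(2g) = 1.737·(3.70/0.02880)·1.42²/(2·9.81) = 22.94 m

h_f ≈ 22.9 m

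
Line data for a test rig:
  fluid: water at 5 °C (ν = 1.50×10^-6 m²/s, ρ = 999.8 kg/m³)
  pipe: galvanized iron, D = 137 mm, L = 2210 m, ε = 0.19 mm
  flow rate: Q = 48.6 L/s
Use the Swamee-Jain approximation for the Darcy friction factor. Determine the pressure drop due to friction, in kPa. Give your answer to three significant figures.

Δp ≈ 1950 kPa

V = 4Q/(πD²) = 4·0.0486/(π·0.137²) = 3.297 m/s
Re = VD/ν = 3.297·0.137/1.50×10^-6 = 3.01×10^5 → turbulent
ε/D = 0.19/137 = 0.00139
Swamee-Jain: f = 0.02222
h_f = f(L/D)V²/(2g) = 0.02222·(2210/0.137)·3.297²/(2·9.81) = 198.6 m
Δp = ρg·h_f = 999.8·9.81·198.6 = 1947 kPa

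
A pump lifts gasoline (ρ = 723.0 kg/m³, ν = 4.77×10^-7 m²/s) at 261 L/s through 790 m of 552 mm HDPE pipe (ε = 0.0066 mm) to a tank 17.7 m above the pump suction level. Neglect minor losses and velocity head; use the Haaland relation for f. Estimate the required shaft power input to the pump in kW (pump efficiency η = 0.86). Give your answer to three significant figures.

V = 4Q/(πD²) = 1.091 m/s; Re = 1.26×10^6; ε/D = 1.20×10^-5; f = 0.01140
h_f = f(L/D)V²/2g = 0.9893 m
Total head H = z + h_f = 17.7 + 0.9893 = 18.69 m
P_hyd = ρgQH = 723.0·9.81·0.261·18.69 = 34.60 kW
P_shaft = P_hyd/η = 34.60/0.86 = 40.23 kW

P_shaft ≈ 40.2 kW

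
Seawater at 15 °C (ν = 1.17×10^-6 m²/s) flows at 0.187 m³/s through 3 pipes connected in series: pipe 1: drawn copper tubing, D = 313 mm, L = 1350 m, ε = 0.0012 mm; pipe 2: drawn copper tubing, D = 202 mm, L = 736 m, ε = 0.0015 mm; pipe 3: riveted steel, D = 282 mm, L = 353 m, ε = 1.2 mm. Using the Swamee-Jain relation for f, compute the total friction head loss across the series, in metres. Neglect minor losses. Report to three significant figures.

Pipe 1: V = 2.430 m/s, Re = 6.50×10^5, ε/D = 3.83×10^-6, f = 0.01257, h_1 = f(L/D)V²/2g = 16.32 m
Pipe 2: V = 5.835 m/s, Re = 1.01×10^6, ε/D = 7.43×10^-6, f = 0.01178, h_2 = f(L/D)V²/2g = 74.47 m
Pipe 3: V = 2.994 m/s, Re = 7.22×10^5, ε/D = 0.00426, f = 0.02916, h_3 = f(L/D)V²/2g = 16.68 m
Series → Q common, losses add: H = Σh = 107.5 m

H ≈ 107 m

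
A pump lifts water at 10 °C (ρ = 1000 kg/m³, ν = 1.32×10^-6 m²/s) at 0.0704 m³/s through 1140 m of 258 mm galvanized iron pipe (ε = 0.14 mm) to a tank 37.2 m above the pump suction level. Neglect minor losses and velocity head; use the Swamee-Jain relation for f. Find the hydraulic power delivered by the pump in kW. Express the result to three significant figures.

P_hyd ≈ 31.0 kW

V = 4Q/(πD²) = 1.347 m/s; Re = 2.63×10^5; ε/D = 5.43×10^-4; f = 0.01874
h_f = f(L/D)V²/2g = 7.653 m
Total head H = z + h_f = 37.2 + 7.653 = 44.85 m
P_hyd = ρgQH = 1000·9.81·0.0704·44.85 = 30.98 kW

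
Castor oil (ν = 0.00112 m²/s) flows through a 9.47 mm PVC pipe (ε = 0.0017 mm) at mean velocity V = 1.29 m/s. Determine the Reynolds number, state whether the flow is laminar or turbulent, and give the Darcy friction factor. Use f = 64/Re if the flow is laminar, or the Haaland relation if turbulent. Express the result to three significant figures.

Re ≈ 10.9; laminar; f = 64/Re ≈ 5.87

Re = VD/ν = 1.290·0.00947/0.00112 = 10.9
Re < 2300 → laminar → f = 64/Re = 5.868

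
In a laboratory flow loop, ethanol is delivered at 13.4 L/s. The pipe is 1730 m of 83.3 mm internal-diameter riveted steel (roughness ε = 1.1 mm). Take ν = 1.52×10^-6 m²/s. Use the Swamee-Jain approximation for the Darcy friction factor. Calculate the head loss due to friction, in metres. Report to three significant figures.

V = 4Q/(πD²) = 4·0.0134/(π·0.0833²) = 2.459 m/s
Re = VD/ν = 2.459·0.0833/1.52×10^-6 = 1.35×10^5 → turbulent
ε/D = 1.1/83.3 = 0.0132
Swamee-Jain: f = 0.04231
h_f = f(L/D)V²/(2g) = 0.04231·(1730/0.0833)·2.459²/(2·9.81) = 270.7 m

h_f ≈ 271 m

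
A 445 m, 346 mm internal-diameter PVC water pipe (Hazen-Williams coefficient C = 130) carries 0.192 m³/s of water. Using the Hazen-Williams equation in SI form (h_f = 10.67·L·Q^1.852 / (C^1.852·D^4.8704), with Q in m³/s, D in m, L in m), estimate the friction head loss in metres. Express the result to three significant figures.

h_f = 10.67·445·0.192^1.852 / (130^1.852·0.346^4.8704) = 4.776 m

h_f ≈ 4.78 m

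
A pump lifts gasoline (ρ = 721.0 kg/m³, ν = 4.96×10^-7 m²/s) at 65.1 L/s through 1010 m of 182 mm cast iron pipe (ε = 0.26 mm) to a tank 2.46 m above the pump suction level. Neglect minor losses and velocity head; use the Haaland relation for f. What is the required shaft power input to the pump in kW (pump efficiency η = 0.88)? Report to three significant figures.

V = 4Q/(πD²) = 2.502 m/s; Re = 9.18×10^5; ε/D = 0.00143; f = 0.02173
h_f = f(L/D)V²/2g = 38.48 m
Total head H = z + h_f = 2.46 + 38.48 = 40.94 m
P_hyd = ρgQH = 721.0·9.81·0.0651·40.94 = 18.85 kW
P_shaft = P_hyd/η = 18.85/0.88 = 21.42 kW

P_shaft ≈ 21.4 kW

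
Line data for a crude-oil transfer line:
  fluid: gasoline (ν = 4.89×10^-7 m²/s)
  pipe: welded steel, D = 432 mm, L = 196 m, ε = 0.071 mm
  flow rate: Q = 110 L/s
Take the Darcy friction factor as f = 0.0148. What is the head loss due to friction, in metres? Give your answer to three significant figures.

V = 4Q/(πD²) = 4·0.110/(π·0.432²) = 0.7505 m/s
h_f = f(L/D)V²/(2g) = 0.01480·(196/0.432)·0.7505²/(2·9.81) = 0.1928 m

h_f ≈ 0.193 m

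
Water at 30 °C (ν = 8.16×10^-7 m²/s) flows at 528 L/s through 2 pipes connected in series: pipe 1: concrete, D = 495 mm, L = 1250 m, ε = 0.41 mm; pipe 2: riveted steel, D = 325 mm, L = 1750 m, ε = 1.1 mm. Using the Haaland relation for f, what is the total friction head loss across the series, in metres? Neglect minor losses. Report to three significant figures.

Pipe 1: V = 2.744 m/s, Re = 1.66×10^6, ε/D = 8.28×10^-4, f = 0.01899, h_1 = f(L/D)V²/2g = 18.40 m
Pipe 2: V = 6.365 m/s, Re = 2.53×10^6, ε/D = 0.00338, f = 0.02717, h_2 = f(L/D)V²/2g = 302.1 m
Series → Q common, losses add: H = Σh = 320.5 m

H ≈ 321 m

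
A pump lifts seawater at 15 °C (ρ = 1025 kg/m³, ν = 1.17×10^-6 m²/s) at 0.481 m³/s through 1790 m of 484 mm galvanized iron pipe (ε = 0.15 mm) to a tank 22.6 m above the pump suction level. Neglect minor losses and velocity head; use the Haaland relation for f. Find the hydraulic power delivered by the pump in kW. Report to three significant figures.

P_hyd ≈ 207 kW

V = 4Q/(πD²) = 2.614 m/s; Re = 1.08×10^6; ε/D = 3.10×10^-4; f = 0.01565
h_f = f(L/D)V²/2g = 20.16 m
Total head H = z + h_f = 22.6 + 20.16 = 42.76 m
P_hyd = ρgQH = 1025·9.81·0.481·42.76 = 206.8 kW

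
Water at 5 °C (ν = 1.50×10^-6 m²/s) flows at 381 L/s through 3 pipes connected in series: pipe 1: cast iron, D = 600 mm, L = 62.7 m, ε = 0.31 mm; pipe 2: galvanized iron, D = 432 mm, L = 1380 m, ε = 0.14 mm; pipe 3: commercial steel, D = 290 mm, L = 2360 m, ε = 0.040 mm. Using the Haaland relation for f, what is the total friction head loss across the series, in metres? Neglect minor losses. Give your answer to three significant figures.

Pipe 1: V = 1.348 m/s, Re = 5.39×10^5, ε/D = 5.17×10^-4, f = 0.01763, h_1 = f(L/D)V²/2g = 0.1705 m
Pipe 2: V = 2.599 m/s, Re = 7.49×10^5, ε/D = 3.24×10^-4, f = 0.01600, h_2 = f(L/D)V²/2g = 17.60 m
Pipe 3: V = 5.768 m/s, Re = 1.12×10^6, ε/D = 1.38×10^-4, f = 0.01376, h_3 = f(L/D)V²/2g = 189.8 m
Series → Q common, losses add: H = Σh = 207.6 m

H ≈ 208 m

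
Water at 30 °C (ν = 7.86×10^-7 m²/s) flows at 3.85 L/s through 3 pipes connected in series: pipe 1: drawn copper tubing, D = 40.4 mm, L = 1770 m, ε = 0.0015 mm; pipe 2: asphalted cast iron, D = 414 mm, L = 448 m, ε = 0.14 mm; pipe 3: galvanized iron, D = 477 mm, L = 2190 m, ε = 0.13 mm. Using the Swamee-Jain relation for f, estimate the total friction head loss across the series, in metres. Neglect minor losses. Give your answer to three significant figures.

Pipe 1: V = 3.003 m/s, Re = 1.54×10^5, ε/D = 3.71×10^-5, f = 0.01663, h_1 = f(L/D)V²/2g = 335.1 m
Pipe 2: V = 0.02860 m/s, Re = 1.51×10^4, ε/D = 3.38×10^-4, f = 0.02847, h_2 = f(L/D)V²/2g = 0.001285 m
Pipe 3: V = 0.02154 m/s, Re = 1.31×10^4, ε/D = 2.73×10^-4, f = 0.02935, h_3 = f(L/D)V²/2g = 0.003188 m
Series → Q common, losses add: H = Σh = 335.1 m

H ≈ 335 m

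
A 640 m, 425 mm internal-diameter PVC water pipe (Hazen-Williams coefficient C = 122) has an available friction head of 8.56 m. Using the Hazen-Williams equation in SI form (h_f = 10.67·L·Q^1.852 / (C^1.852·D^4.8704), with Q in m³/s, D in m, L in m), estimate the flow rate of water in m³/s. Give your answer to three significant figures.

Q ≈ 0.349 m³/s

Rearranging: Q = [h_f·C^1.852·D^4.8704 / (10.67·L)]^(1/1.852)
Q = [8.56·122^1.852·0.425^4.8704 / (10.67·640)]^0.540 = 0.3485 m³/s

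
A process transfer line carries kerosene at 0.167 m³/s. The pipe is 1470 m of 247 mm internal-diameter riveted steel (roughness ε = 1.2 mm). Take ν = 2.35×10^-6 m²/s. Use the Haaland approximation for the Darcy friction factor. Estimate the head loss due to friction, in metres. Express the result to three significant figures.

V = 4Q/(πD²) = 4·0.167/(π·0.247²) = 3.485 m/s
Re = VD/ν = 3.485·0.247/2.35×10^-6 = 3.66×10^5 → turbulent
ε/D = 1.2/247 = 0.00486
Haaland: f = 0.03041
h_f = f(L/D)V²/(2g) = 0.03041·(1470/0.247)·3.485²/(2·9.81) = 112.0 m

h_f ≈ 112 m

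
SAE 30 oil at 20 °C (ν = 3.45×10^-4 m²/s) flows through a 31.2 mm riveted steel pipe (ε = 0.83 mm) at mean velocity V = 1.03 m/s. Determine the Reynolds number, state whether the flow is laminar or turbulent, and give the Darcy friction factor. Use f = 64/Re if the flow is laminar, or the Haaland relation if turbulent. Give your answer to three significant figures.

Re ≈ 93.1; laminar; f = 64/Re ≈ 0.687

Re = VD/ν = 1.030·0.0312/3.45×10^-4 = 93.1
Re < 2300 → laminar → f = 64/Re = 0.6871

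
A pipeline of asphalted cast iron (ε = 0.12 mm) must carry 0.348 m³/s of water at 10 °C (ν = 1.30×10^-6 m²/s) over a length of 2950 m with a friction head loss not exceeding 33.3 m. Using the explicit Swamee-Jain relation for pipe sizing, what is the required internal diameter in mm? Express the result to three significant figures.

D ≈ 432 mm

Swamee-Jain (Type III): D = 0.66·[ε^1.25·(LQ²/(gh_f))^4.75 + ν·Q^9.4·(L/(gh_f))^5.2]^0.04
LQ²/(gh_f) = 1.094; L/(gh_f) = 9.030
Term 1 = ε^1.25·(…)^4.75 = 1.92×10^-5; Term 2 = ν·Q^9.4·(…)^5.2 = 5.95×10^-6
D = 0.66·(1.92×10^-5 + 5.95×10^-6)^0.04 = 0.4321 m = 432 mm
Check: V = 2.37 m/s, Re = 7.89×10^5, f = 0.01574, h_f = 30.8 m ≈ 33.3 m ✓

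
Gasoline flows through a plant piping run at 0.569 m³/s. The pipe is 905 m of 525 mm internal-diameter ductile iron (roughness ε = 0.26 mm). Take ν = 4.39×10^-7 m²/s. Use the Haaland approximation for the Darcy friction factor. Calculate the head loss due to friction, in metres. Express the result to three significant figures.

V = 4Q/(πD²) = 4·0.569/(π·0.525²) = 2.628 m/s
Re = VD/ν = 2.628·0.525/4.39×10^-7 = 3.14×10^6 → turbulent
ε/D = 0.26/525 = 4.95×10^-4
Haaland: f = 0.01684
h_f = f(L/D)V²/(2g) = 0.01684·(905/0.525)·2.628²/(2·9.81) = 10.22 m

h_f ≈ 10.2 m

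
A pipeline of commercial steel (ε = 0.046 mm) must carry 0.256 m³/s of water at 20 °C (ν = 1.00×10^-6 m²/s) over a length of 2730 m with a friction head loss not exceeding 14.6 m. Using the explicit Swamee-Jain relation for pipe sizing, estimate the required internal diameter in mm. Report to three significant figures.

D ≈ 431 mm

Swamee-Jain (Type III): D = 0.66·[ε^1.25·(LQ²/(gh_f))^4.75 + ν·Q^9.4·(L/(gh_f))^5.2]^0.04
LQ²/(gh_f) = 1.249; L/(gh_f) = 19.06
Term 1 = ε^1.25·(…)^4.75 = 1.09×10^-5; Term 2 = ν·Q^9.4·(…)^5.2 = 1.24×10^-5
D = 0.66·(1.09×10^-5 + 1.24×10^-5)^0.04 = 0.4308 m = 431 mm
Check: V = 1.76 m/s, Re = 7.57×10^5, f = 0.01394, h_f = 13.9 m ≈ 14.6 m ✓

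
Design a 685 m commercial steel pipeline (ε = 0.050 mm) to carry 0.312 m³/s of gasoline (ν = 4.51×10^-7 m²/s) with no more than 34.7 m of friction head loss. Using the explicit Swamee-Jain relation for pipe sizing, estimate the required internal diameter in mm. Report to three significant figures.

Swamee-Jain (Type III): D = 0.66·[ε^1.25·(LQ²/(gh_f))^4.75 + ν·Q^9.4·(L/(gh_f))^5.2]^0.04
LQ²/(gh_f) = 0.1959; L/(gh_f) = 2.012
Term 1 = ε^1.25·(…)^4.75 = 1.82×10^-9; Term 2 = ν·Q^9.4·(…)^5.2 = 3.01×10^-10
D = 0.66·(1.82×10^-9 + 3.01×10^-10)^0.04 = 0.2969 m = 297 mm
Check: V = 4.51 m/s, Re = 2.97×10^6, f = 0.01373, h_f = 32.8 m ≈ 34.7 m ✓

D ≈ 297 mm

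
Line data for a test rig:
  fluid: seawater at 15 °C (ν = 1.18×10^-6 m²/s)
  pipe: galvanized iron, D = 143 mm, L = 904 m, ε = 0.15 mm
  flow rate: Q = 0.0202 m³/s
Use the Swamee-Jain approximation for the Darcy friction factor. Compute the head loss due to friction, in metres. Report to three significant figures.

h_f ≈ 11.1 m

V = 4Q/(πD²) = 4·0.0202/(π·0.143²) = 1.258 m/s
Re = VD/ν = 1.258·0.143/1.18×10^-6 = 1.52×10^5 → turbulent
ε/D = 0.15/143 = 0.00105
Swamee-Jain: f = 0.02176
h_f = f(L/D)V²/(2g) = 0.02176·(904/0.143)·1.258²/(2·9.81) = 11.09 m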